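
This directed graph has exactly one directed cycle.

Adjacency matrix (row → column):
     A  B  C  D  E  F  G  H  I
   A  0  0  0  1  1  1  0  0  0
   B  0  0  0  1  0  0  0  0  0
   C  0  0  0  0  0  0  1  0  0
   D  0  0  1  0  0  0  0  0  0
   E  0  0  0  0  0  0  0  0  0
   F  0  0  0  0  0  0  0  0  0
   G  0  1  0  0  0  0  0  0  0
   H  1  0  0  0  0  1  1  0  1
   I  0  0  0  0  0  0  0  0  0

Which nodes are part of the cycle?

DFS with gray/black marking from D:
D gray
  C gray
    G gray
      B gray
        B→D: D is gray → back edge
Back edge closes the cycle D → C → G → B → D; its vertices are {B, C, D, G}.

B, C, D, G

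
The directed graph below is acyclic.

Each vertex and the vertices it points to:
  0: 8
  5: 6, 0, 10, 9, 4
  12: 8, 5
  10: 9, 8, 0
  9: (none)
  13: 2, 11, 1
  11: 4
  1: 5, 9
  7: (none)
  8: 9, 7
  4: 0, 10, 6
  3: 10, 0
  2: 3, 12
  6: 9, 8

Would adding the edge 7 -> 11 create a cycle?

Yes

Adding 7→11 creates a cycle iff 11 can already reach 7.
Path from 11: 11 → 4 → 6 → 8 → 7.
So 11 → … → 7 → 11 is a cycle.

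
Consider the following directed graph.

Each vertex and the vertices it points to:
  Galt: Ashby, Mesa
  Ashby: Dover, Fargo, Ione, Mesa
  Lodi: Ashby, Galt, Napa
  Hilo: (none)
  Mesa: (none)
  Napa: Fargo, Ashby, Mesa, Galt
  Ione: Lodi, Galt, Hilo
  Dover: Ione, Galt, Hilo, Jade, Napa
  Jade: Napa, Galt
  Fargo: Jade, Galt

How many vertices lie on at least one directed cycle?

8

A vertex is on a directed cycle iff it belongs to a strongly connected component of size ≥ 2 (or has a self-loop).
The vertices on cycles are {Galt, Ione, Jade, Lodi, Napa, Ashby, Dover, Fargo} — 8 in total.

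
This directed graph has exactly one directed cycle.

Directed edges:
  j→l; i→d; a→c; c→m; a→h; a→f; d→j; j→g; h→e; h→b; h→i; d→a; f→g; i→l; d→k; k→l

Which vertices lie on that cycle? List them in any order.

a, d, h, i

DFS with gray/black marking from d:
d gray
  a gray
    c gray
      m gray
      m black
    c black
    f gray
      g gray
      g black
    f black
    h gray
      b gray
      b black
      i gray
        i→d: d is gray → back edge
Back edge closes the cycle d → a → h → i → d; its vertices are {a, d, h, i}.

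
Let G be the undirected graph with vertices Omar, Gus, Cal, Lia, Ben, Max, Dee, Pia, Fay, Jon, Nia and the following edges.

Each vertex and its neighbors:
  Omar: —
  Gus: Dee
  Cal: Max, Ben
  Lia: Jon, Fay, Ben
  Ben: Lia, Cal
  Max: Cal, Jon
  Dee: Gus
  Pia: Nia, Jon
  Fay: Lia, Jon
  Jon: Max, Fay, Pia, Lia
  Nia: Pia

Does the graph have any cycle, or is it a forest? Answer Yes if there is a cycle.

Yes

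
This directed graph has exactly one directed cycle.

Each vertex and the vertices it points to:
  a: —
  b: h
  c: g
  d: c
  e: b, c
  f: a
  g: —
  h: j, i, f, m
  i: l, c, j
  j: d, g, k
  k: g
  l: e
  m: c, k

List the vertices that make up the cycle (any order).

b, e, h, i, l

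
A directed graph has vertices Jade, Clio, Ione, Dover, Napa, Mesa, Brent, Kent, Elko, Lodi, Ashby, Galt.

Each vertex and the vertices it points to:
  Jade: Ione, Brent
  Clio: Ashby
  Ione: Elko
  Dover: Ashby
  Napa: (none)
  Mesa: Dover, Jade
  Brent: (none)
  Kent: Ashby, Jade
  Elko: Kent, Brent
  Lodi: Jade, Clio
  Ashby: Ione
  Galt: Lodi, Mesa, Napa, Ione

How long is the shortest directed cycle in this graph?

4

For each vertex v, BFS finds the shortest path from v back to v.
The shortest such closed walk is Ione → Elko → Kent → Jade → Ione, length 4.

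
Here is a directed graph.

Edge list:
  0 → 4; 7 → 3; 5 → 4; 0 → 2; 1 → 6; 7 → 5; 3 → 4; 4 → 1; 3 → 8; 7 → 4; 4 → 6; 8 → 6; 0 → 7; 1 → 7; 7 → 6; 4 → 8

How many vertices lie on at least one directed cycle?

5

A vertex is on a directed cycle iff it belongs to a strongly connected component of size ≥ 2 (or has a self-loop).
The vertices on cycles are {1, 3, 4, 5, 7} — 5 in total.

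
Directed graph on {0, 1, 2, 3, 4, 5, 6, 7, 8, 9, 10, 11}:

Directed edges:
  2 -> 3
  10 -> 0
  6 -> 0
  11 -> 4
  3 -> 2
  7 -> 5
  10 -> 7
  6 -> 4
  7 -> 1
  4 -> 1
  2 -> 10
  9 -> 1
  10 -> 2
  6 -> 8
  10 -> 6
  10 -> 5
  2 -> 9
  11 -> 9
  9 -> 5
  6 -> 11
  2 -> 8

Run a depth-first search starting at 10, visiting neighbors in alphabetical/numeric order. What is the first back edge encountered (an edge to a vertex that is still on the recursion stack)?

DFS from 10 (visiting neighbors in alphabetical/numeric order); mark gray on enter, black on exit:
10 gray
  0 gray
  0 black
  2 gray
    3 gray
      3→2: 2 is gray → back edge
First back edge: 3 → 2.

3->2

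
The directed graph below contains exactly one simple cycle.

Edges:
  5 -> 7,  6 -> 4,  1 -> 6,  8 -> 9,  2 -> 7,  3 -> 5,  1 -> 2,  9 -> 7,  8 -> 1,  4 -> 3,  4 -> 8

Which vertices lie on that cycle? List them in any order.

1, 4, 6, 8

DFS with gray/black marking from 4:
4 gray
  3 gray
    5 gray
      7 gray
      7 black
    5 black
  3 black
  8 gray
    1 gray
      2 gray
        2→7: 7 black — skip
      2 black
      6 gray
        6→4: 4 is gray → back edge
Back edge closes the cycle 4 → 8 → 1 → 6 → 4; its vertices are {1, 4, 6, 8}.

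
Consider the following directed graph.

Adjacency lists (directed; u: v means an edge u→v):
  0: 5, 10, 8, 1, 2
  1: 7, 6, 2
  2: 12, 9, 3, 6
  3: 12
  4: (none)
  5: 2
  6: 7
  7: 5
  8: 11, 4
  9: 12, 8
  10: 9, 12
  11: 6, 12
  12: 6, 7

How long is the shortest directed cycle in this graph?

4

For each vertex v, BFS finds the shortest path from v back to v.
The shortest such closed walk is 5 → 2 → 6 → 7 → 5, length 4.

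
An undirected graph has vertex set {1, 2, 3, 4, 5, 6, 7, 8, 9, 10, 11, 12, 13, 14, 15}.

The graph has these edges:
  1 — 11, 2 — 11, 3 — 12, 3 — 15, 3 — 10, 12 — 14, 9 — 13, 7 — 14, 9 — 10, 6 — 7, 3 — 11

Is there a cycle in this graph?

DFS, tracking each vertex's parent; an edge to a visited non-parent vertex closes a cycle.
Start from 10:
visit 10 (parent –)
  visit 9 (parent 10)
    9–10: parent, skip
    visit 13 (parent 9)
      13–9: parent, skip
  visit 3 (parent 10)
    visit 15 (parent 3)
      15–3: parent, skip
    visit 12 (parent 3)
      12–3: parent, skip
      visit 14 (parent 12)
        visit 7 (parent 14)
          visit 6 (parent 7)
            6–7: parent, skip
          7–14: parent, skip
        14–12: parent, skip
    3–10: parent, skip
    visit 11 (parent 3)
      11–3: parent, skip
      visit 1 (parent 11)
        1–11: parent, skip
      visit 2 (parent 11)
        2–11: parent, skip
visit 4 (parent –)
visit 5 (parent –)
visit 8 (parent –)
No non-parent visited neighbor found — the graph is a forest.

No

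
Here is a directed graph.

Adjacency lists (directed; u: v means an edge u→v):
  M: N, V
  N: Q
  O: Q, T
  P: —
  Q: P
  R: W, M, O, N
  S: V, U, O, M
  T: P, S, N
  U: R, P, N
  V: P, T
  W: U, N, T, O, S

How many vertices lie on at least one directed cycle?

8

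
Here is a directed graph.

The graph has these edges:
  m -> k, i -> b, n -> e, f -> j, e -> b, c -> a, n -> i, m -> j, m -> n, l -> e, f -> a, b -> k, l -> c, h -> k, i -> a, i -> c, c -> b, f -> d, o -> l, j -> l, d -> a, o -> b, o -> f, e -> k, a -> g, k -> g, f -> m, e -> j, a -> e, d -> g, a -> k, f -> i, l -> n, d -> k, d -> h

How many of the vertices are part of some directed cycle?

7

A vertex is on a directed cycle iff it belongs to a strongly connected component of size ≥ 2 (or has a self-loop).
The vertices on cycles are {a, c, e, i, j, l, n} — 7 in total.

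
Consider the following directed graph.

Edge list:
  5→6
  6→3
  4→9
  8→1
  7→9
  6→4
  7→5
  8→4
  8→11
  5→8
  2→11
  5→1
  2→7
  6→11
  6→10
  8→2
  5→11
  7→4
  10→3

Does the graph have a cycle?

DFS with white/gray/black marking, starting from 1:
1 gray
1 black
2 gray
  7 gray
    5 gray
      11 gray
      11 black
      6 gray
        3 gray
        3 black
        6→11: 11 black — skip
        10 gray
          10→3: 3 black — skip
        10 black
        4 gray
          9 gray
          9 black
        4 black
      6 black
      8 gray
        8→2: 2 is gray → back edge
Back edge found, so a cycle exists: 2 → 7 → 5 → 8 → 2.

Yes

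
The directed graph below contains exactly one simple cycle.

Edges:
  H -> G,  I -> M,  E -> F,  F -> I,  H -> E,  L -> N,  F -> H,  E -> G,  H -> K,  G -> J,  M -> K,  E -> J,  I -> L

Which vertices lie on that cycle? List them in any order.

E, F, H

DFS with gray/black marking from E:
E gray
  G gray
    J gray
    J black
  G black
  F gray
    I gray
      M gray
        K gray
        K black
      M black
      L gray
        N gray
        N black
      L black
    I black
    H gray
      H→E: E is gray → back edge
Back edge closes the cycle E → F → H → E; its vertices are {E, F, H}.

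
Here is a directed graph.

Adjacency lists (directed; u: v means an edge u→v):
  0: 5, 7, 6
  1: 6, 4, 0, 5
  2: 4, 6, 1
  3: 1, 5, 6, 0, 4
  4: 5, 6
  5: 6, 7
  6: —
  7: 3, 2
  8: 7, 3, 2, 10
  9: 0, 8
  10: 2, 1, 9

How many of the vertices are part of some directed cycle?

10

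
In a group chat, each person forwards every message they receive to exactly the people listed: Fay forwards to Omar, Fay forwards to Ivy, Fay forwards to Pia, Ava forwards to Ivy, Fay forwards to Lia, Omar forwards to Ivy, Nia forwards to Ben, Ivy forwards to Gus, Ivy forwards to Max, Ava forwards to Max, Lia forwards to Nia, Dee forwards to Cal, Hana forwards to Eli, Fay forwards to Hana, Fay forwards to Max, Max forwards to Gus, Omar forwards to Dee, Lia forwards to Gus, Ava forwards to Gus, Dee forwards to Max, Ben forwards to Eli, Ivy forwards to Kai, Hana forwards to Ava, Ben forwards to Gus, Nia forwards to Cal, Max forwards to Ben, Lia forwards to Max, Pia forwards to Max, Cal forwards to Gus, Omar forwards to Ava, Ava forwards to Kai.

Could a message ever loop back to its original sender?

DFS with white/gray/black marking, starting from Nia:
Nia gray
  Cal gray
    Gus gray
    Gus black
  Cal black
  Ben gray
    Ben→Gus: Gus black — skip
    Eli gray
    Eli black
  Ben black
Nia black
Pia gray
  Max gray
    Max→Gus: Gus black — skip
    Max→Ben: Ben black — skip
  Max black
Pia black
Fay gray
  Hana gray
    Ava gray
      Ava→Max: Max black — skip
      Ava→Gus: Gus black — skip
      Kai gray
      Kai black
      Ivy gray
        Ivy→Gus: Gus black — skip
        Ivy→Kai: Kai black — skip
        Ivy→Max: Max black — skip
      Ivy black
    Ava black
    Hana→Eli: Eli black — skip
  Hana black
  Lia gray
    Lia→Max: Max black — skip
    Lia→Gus: Gus black — skip
    Lia→Nia: Nia black — skip
  Lia black
  Fay→Max: Max black — skip
  Fay→Pia: Pia black — skip
  Omar gray
    Omar→Ava: Ava black — skip
    Omar→Ivy: Ivy black — skip
    Dee gray
      Dee→Cal: Cal black — skip
      Dee→Max: Max black — skip
    Dee black
  Omar black
  Fay→Ivy: Ivy black — skip
Fay black
Every edge goes to a white or black vertex — no back edge, so the graph is acyclic.

No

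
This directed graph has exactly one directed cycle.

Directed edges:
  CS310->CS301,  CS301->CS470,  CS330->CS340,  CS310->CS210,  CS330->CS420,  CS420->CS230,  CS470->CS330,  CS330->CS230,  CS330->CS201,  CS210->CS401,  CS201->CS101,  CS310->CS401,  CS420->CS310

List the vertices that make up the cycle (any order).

CS301, CS310, CS330, CS420, CS470

DFS with gray/black marking from CS330:
CS330 gray
  CS420 gray
    CS310 gray
      CS210 gray
        CS401 gray
        CS401 black
      CS210 black
      CS310→CS401: CS401 black — skip
      CS301 gray
        CS470 gray
          CS470→CS330: CS330 is gray → back edge
Back edge closes the cycle CS330 → CS420 → CS310 → CS301 → CS470 → CS330; its vertices are {CS301, CS310, CS330, CS420, CS470}.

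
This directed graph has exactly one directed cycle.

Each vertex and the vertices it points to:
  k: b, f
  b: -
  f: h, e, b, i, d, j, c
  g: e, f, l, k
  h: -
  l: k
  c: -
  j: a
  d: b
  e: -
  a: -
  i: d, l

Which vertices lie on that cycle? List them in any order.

f, i, k, l

DFS with gray/black marking from f:
f gray
  h gray
  h black
  e gray
  e black
  b gray
  b black
  i gray
    d gray
      d→b: b black — skip
    d black
    l gray
      k gray
        k→b: b black — skip
        k→f: f is gray → back edge
Back edge closes the cycle f → i → l → k → f; its vertices are {f, i, k, l}.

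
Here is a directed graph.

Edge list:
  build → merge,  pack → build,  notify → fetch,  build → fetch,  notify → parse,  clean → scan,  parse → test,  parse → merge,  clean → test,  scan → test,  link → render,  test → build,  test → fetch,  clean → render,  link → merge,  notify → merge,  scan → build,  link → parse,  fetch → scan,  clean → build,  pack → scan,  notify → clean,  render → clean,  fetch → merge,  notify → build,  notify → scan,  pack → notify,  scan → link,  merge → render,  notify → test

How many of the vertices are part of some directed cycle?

9

A vertex is on a directed cycle iff it belongs to a strongly connected component of size ≥ 2 (or has a self-loop).
The vertices on cycles are {link, scan, test, build, clean, fetch, merge, parse, render} — 9 in total.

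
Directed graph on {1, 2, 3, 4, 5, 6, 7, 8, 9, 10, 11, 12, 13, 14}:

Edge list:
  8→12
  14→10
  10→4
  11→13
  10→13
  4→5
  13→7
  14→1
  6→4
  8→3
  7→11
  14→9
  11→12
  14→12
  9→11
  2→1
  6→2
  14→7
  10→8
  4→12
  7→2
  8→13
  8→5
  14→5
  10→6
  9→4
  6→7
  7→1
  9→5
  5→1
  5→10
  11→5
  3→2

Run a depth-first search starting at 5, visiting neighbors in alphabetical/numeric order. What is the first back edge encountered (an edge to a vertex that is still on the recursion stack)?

4→5

DFS from 5 (visiting neighbors in alphabetical/numeric order); mark gray on enter, black on exit:
5 gray
  1 gray
  1 black
  10 gray
    4 gray
      4→5: 5 is gray → back edge
First back edge: 4 → 5.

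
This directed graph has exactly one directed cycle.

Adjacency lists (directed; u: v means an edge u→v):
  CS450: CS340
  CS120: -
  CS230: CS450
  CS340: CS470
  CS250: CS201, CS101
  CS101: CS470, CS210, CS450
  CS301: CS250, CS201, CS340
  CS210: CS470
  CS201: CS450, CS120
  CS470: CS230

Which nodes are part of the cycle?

DFS with gray/black marking from CS470:
CS470 gray
  CS230 gray
    CS450 gray
      CS340 gray
        CS340→CS470: CS470 is gray → back edge
Back edge closes the cycle CS470 → CS230 → CS450 → CS340 → CS470; its vertices are {CS230, CS340, CS450, CS470}.

CS230, CS340, CS450, CS470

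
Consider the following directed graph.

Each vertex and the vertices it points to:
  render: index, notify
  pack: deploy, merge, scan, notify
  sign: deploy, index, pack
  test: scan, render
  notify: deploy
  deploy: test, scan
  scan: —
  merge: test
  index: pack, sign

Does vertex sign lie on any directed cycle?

sign is on a cycle iff sign can reach itself via ≥1 edge.
sign → index → sign — yes.

Yes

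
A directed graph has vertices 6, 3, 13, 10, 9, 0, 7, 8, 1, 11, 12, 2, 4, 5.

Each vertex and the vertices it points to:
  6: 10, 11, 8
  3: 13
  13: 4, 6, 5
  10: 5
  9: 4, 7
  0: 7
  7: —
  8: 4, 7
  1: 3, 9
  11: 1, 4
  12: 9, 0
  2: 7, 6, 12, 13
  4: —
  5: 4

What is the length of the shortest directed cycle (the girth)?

5

For each vertex v, BFS finds the shortest path from v back to v.
The shortest such closed walk is 6 → 11 → 1 → 3 → 13 → 6, length 5.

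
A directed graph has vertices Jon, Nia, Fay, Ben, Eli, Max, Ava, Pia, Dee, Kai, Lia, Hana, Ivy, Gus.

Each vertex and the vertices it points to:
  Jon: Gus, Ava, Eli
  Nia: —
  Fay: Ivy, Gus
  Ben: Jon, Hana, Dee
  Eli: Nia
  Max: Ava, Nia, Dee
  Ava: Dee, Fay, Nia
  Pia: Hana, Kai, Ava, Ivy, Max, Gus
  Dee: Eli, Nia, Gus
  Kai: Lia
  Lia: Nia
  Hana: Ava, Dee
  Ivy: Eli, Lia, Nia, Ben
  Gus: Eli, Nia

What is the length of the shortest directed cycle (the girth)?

For each vertex v, BFS finds the shortest path from v back to v.
The shortest such closed walk is Ivy → Ben → Jon → Ava → Fay → Ivy, length 5.

5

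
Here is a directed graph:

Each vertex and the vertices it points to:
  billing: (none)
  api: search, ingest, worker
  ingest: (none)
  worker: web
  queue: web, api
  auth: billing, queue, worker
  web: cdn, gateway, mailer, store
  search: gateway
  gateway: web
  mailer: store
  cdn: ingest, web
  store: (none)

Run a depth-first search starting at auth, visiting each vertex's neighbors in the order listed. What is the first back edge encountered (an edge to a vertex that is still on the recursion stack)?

cdn->web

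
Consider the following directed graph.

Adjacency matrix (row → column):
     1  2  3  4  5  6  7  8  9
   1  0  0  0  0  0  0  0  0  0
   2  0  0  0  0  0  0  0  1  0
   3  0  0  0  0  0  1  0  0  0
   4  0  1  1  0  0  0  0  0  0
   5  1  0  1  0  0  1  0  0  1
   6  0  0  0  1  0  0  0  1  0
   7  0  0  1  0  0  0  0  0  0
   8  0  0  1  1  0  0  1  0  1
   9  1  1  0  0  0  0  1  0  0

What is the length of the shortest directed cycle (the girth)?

3

For each vertex v, BFS finds the shortest path from v back to v.
The shortest such closed walk is 9 → 2 → 8 → 9, length 3.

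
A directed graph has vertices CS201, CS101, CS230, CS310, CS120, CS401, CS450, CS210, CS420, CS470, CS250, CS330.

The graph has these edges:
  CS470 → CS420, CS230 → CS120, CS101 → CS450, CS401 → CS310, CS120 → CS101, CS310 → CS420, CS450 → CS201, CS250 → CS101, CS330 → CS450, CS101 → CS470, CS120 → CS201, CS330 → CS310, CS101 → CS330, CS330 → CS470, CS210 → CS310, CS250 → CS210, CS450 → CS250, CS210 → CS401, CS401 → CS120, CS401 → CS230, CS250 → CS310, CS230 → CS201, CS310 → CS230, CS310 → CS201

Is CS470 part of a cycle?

No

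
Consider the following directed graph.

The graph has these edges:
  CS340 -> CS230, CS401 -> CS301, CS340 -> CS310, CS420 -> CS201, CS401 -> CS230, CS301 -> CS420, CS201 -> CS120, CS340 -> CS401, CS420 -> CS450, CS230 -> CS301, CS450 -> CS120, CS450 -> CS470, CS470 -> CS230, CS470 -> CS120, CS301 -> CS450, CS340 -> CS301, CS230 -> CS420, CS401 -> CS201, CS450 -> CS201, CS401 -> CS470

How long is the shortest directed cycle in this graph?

4

For each vertex v, BFS finds the shortest path from v back to v.
The shortest such closed walk is CS230 → CS301 → CS450 → CS470 → CS230, length 4.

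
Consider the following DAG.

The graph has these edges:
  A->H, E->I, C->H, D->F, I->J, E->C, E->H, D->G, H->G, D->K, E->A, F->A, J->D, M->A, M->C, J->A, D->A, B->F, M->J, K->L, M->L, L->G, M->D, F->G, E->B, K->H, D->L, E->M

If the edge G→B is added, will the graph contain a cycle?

Adding G→B creates a cycle iff B can already reach G.
Path from B: B → F → G.
So B → … → G → B is a cycle.

Yes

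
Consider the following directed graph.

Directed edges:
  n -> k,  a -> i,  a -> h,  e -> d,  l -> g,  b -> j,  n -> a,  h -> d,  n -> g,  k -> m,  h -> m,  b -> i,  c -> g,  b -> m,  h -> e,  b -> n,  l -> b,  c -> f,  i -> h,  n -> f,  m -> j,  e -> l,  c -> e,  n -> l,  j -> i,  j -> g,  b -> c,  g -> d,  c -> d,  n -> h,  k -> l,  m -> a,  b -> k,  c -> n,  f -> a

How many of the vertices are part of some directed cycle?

A vertex is on a directed cycle iff it belongs to a strongly connected component of size ≥ 2 (or has a self-loop).
The vertices on cycles are {a, b, c, e, f, h, i, j, k, l, m, n} — 12 in total.

12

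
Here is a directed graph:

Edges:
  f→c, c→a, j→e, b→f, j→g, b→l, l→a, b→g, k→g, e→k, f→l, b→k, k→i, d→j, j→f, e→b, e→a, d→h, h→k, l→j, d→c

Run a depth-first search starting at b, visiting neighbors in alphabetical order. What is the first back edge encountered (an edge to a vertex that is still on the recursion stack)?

DFS from b (visiting neighbors in alphabetical order); mark gray on enter, black on exit:
b gray
  f gray
    c gray
      a gray
      a black
    c black
    l gray
      l→a: a black — skip
      j gray
        e gray
          e→a: a black — skip
          e→b: b is gray → back edge
First back edge: e → b.

e->b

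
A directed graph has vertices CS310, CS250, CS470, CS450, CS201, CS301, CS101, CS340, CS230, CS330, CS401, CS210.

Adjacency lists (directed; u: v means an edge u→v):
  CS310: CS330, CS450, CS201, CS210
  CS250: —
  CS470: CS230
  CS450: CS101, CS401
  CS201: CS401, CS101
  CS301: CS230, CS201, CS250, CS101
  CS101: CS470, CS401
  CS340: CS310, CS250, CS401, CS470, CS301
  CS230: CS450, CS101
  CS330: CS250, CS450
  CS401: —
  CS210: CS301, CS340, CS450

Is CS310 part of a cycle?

Yes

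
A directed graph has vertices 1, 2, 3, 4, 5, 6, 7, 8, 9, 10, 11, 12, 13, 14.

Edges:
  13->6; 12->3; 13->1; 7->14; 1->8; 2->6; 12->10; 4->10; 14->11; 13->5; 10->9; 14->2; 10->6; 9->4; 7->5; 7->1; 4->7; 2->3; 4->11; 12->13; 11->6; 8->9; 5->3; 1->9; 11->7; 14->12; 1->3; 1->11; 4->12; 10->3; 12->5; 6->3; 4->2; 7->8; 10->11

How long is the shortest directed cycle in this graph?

3

For each vertex v, BFS finds the shortest path from v back to v.
The shortest such closed walk is 4 → 10 → 9 → 4, length 3.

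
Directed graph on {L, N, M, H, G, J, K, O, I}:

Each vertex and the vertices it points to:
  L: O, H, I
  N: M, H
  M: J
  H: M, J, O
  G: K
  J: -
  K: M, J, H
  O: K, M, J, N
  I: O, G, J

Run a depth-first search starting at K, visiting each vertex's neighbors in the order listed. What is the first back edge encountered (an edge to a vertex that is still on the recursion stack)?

O→K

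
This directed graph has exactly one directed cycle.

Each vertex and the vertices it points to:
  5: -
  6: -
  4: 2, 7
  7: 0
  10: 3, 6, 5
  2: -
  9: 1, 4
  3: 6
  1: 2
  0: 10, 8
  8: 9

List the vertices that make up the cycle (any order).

DFS with gray/black marking from 0:
0 gray
  10 gray
    3 gray
      6 gray
      6 black
    3 black
    10→6: 6 black — skip
    5 gray
    5 black
  10 black
  8 gray
    9 gray
      1 gray
        2 gray
        2 black
      1 black
      4 gray
        4→2: 2 black — skip
        7 gray
          7→0: 0 is gray → back edge
Back edge closes the cycle 0 → 8 → 9 → 4 → 7 → 0; its vertices are {0, 4, 7, 8, 9}.

0, 4, 7, 8, 9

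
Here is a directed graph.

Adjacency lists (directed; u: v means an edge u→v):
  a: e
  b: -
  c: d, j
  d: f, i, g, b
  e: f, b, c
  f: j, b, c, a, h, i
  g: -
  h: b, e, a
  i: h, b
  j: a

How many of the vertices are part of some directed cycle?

8

A vertex is on a directed cycle iff it belongs to a strongly connected component of size ≥ 2 (or has a self-loop).
The vertices on cycles are {a, c, d, e, f, h, i, j} — 8 in total.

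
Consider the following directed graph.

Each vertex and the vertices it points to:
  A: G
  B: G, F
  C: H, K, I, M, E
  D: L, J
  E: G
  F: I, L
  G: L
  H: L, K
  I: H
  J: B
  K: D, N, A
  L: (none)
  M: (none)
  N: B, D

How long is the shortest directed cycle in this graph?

For each vertex v, BFS finds the shortest path from v back to v.
The shortest such closed walk is K → N → B → F → I → H → K, length 6.

6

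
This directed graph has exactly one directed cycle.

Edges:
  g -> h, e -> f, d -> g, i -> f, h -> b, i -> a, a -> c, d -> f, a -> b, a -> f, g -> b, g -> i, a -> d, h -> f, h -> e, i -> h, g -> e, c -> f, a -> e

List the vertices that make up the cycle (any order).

a, d, g, i

DFS with gray/black marking from i:
i gray
  f gray
  f black
  h gray
    h→f: f black — skip
    b gray
    b black
    e gray
      e→f: f black — skip
    e black
  h black
  a gray
    d gray
      g gray
        g→i: i is gray → back edge
Back edge closes the cycle i → a → d → g → i; its vertices are {a, d, g, i}.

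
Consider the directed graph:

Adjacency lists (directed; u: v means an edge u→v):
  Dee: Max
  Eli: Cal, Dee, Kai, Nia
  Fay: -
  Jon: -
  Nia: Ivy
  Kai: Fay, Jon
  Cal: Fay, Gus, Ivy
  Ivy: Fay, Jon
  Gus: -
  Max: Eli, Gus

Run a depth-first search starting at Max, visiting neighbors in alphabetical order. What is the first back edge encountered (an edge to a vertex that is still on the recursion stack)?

Dee->Max

DFS from Max (visiting neighbors in alphabetical order); mark gray on enter, black on exit:
Max gray
  Eli gray
    Cal gray
      Fay gray
      Fay black
      Gus gray
      Gus black
      Ivy gray
        Ivy→Fay: Fay black — skip
        Jon gray
        Jon black
      Ivy black
    Cal black
    Dee gray
      Dee→Max: Max is gray → back edge
First back edge: Dee → Max.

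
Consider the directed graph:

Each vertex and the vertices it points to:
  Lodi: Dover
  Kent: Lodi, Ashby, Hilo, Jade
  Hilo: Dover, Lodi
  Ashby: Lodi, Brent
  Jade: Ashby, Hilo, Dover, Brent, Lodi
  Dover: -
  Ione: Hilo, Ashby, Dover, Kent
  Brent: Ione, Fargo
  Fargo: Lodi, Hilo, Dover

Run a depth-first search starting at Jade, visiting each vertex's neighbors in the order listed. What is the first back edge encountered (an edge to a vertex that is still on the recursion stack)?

DFS from Jade (visiting each vertex's neighbors in the order listed); mark gray on enter, black on exit:
Jade gray
  Ashby gray
    Lodi gray
      Dover gray
      Dover black
    Lodi black
    Brent gray
      Ione gray
        Hilo gray
          Hilo→Dover: Dover black — skip
          Hilo→Lodi: Lodi black — skip
        Hilo black
        Ione→Ashby: Ashby is gray → back edge
First back edge: Ione → Ashby.

Ione→Ashby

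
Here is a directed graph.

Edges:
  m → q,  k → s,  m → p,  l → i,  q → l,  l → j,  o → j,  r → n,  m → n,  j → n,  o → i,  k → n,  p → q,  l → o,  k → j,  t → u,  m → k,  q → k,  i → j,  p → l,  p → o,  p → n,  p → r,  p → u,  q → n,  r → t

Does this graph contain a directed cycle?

No

DFS with white/gray/black marking, starting from r:
r gray
  t gray
    u gray
    u black
  t black
  n gray
  n black
r black
i gray
  j gray
    j→n: n black — skip
  j black
i black
k gray
  k→n: n black — skip
  k→j: j black — skip
  s gray
  s black
k black
l gray
  l→j: j black — skip
  l→i: i black — skip
  o gray
    o→i: i black — skip
    o→j: j black — skip
  o black
l black
m gray
  m→n: n black — skip
  q gray
    q→l: l black — skip
    q→k: k black — skip
    q→n: n black — skip
  q black
  p gray
    p→r: r black — skip
    p→u: u black — skip
    p→q: q black — skip
    p→l: l black — skip
    p→o: o black — skip
    p→n: n black — skip
  p black
  m→k: k black — skip
m black
Every edge goes to a white or black vertex — no back edge, so the graph is acyclic.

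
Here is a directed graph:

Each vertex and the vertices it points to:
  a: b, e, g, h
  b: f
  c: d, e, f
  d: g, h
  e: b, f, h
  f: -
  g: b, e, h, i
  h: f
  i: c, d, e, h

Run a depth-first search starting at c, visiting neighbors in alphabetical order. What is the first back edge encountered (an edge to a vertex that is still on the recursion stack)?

i->c

DFS from c (visiting neighbors in alphabetical order); mark gray on enter, black on exit:
c gray
  d gray
    g gray
      b gray
        f gray
        f black
      b black
      e gray
        e→b: b black — skip
        e→f: f black — skip
        h gray
          h→f: f black — skip
        h black
      e black
      g→h: h black — skip
      i gray
        i→c: c is gray → back edge
First back edge: i → c.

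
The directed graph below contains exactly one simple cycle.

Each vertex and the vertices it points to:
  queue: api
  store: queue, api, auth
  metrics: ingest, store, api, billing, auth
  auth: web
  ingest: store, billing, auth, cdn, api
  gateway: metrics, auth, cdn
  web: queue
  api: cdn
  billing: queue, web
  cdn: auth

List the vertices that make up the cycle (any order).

api, cdn, web, auth, queue

DFS with gray/black marking from cdn:
cdn gray
  auth gray
    web gray
      queue gray
        api gray
          api→cdn: cdn is gray → back edge
Back edge closes the cycle cdn → auth → web → queue → api → cdn; its vertices are {api, cdn, web, auth, queue}.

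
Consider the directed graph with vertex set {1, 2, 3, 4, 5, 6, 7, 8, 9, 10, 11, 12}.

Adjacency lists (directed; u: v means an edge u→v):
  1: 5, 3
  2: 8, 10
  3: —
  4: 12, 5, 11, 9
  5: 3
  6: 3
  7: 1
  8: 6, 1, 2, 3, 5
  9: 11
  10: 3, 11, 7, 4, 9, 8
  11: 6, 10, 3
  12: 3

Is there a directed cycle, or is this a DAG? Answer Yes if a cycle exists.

Yes

DFS with white/gray/black marking, starting from 12:
12 gray
  3 gray
  3 black
12 black
1 gray
  5 gray
    5→3: 3 black — skip
  5 black
  1→3: 3 black — skip
1 black
2 gray
  8 gray
    6 gray
      6→3: 3 black — skip
    6 black
    8→1: 1 black — skip
    8→2: 2 is gray → back edge
Back edge found, so a cycle exists: 2 → 8 → 2.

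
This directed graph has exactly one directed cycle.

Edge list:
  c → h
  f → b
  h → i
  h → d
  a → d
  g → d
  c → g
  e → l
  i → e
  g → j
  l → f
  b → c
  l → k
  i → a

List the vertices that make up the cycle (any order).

b, c, e, f, h, i, l

DFS with gray/black marking from l:
l gray
  k gray
  k black
  f gray
    b gray
      c gray
        g gray
          d gray
          d black
          j gray
          j black
        g black
        h gray
          h→d: d black — skip
          i gray
            a gray
              a→d: d black — skip
            a black
            e gray
              e→l: l is gray → back edge
Back edge closes the cycle l → f → b → c → h → i → e → l; its vertices are {b, c, e, f, h, i, l}.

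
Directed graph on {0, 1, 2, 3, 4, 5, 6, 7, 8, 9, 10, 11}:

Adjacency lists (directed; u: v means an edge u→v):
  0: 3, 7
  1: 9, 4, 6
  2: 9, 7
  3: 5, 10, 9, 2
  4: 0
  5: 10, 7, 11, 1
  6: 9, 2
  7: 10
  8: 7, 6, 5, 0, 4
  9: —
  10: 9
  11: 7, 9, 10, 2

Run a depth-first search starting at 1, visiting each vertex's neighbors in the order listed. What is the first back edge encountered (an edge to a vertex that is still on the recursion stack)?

5→1

DFS from 1 (visiting each vertex's neighbors in the order listed); mark gray on enter, black on exit:
1 gray
  9 gray
  9 black
  4 gray
    0 gray
      3 gray
        5 gray
          10 gray
            10→9: 9 black — skip
          10 black
          7 gray
            7→10: 10 black — skip
          7 black
          11 gray
            11→7: 7 black — skip
            11→9: 9 black — skip
            11→10: 10 black — skip
            2 gray
              2→9: 9 black — skip
              2→7: 7 black — skip
            2 black
          11 black
          5→1: 1 is gray → back edge
First back edge: 5 → 1.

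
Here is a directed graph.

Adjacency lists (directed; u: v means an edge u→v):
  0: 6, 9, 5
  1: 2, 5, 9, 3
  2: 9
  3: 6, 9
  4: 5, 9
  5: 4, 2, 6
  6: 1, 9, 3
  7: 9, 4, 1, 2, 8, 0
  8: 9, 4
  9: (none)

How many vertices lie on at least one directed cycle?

5

A vertex is on a directed cycle iff it belongs to a strongly connected component of size ≥ 2 (or has a self-loop).
The vertices on cycles are {1, 3, 4, 5, 6} — 5 in total.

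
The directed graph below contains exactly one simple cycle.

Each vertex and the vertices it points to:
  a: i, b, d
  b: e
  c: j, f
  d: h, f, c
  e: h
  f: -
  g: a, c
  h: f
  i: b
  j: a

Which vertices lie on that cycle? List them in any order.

a, c, d, j

DFS with gray/black marking from a:
a gray
  i gray
    b gray
      e gray
        h gray
          f gray
          f black
        h black
      e black
    b black
  i black
  a→b: b black — skip
  d gray
    d→h: h black — skip
    d→f: f black — skip
    c gray
      j gray
        j→a: a is gray → back edge
Back edge closes the cycle a → d → c → j → a; its vertices are {a, c, d, j}.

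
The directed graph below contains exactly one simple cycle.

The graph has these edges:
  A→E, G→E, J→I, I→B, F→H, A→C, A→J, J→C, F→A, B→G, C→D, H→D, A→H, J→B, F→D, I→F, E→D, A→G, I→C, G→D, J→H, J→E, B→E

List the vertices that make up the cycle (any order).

A, F, I, J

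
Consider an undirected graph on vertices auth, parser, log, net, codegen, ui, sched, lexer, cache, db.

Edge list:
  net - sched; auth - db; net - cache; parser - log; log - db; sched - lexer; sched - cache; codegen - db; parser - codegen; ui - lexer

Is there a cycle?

DFS, tracking each vertex's parent; an edge to a visited non-parent vertex closes a cycle.
Start from parser:
visit parser (parent –)
  visit log (parent parser)
    log–parser: parent, skip
    visit db (parent log)
      visit auth (parent db)
        auth–db: parent, skip
      visit codegen (parent db)
        codegen–parser: parser visited and ≠ parent → cycle
Cycle: parser – log – db – codegen – parser.

Yes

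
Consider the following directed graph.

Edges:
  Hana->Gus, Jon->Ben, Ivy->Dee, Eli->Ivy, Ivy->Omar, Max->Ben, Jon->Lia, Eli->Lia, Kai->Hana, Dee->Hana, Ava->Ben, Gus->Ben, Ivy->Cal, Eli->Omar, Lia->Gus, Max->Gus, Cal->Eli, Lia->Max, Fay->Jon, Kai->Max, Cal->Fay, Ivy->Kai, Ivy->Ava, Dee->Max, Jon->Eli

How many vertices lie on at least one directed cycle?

A vertex is on a directed cycle iff it belongs to a strongly connected component of size ≥ 2 (or has a self-loop).
The vertices on cycles are {Cal, Eli, Fay, Ivy, Jon} — 5 in total.

5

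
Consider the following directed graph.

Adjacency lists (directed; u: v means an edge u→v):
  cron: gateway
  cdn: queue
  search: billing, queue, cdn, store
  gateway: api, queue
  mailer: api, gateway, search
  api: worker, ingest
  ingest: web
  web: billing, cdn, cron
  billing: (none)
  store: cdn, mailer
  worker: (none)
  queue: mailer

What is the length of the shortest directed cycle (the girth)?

3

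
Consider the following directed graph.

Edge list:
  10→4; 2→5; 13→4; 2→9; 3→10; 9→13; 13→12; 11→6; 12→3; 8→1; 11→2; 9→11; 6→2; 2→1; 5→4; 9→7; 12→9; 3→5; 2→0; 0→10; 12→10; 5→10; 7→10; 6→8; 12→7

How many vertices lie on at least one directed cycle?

6

A vertex is on a directed cycle iff it belongs to a strongly connected component of size ≥ 2 (or has a self-loop).
The vertices on cycles are {2, 6, 9, 11, 12, 13} — 6 in total.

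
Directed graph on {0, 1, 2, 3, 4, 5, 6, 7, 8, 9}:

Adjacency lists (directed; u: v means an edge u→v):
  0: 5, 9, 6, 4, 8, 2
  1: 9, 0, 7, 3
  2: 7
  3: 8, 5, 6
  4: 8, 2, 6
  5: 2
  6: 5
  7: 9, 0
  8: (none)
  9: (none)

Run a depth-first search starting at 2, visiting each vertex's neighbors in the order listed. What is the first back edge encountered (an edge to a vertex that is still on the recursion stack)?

5→2

DFS from 2 (visiting each vertex's neighbors in the order listed); mark gray on enter, black on exit:
2 gray
  7 gray
    9 gray
    9 black
    0 gray
      5 gray
        5→2: 2 is gray → back edge
First back edge: 5 → 2.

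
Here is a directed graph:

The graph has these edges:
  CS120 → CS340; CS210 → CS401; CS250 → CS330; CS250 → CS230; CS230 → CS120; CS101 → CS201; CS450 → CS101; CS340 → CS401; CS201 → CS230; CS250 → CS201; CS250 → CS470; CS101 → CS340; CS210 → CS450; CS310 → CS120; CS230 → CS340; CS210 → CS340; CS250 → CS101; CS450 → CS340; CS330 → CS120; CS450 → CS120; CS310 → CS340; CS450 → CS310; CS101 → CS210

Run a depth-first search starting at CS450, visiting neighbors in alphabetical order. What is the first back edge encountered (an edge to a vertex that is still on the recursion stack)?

DFS from CS450 (visiting neighbors in alphabetical order); mark gray on enter, black on exit:
CS450 gray
  CS101 gray
    CS201 gray
      CS230 gray
        CS120 gray
          CS340 gray
            CS401 gray
            CS401 black
          CS340 black
        CS120 black
        CS230→CS340: CS340 black — skip
      CS230 black
    CS201 black
    CS210 gray
      CS210→CS340: CS340 black — skip
      CS210→CS401: CS401 black — skip
      CS210→CS450: CS450 is gray → back edge
First back edge: CS210 → CS450.

CS210→CS450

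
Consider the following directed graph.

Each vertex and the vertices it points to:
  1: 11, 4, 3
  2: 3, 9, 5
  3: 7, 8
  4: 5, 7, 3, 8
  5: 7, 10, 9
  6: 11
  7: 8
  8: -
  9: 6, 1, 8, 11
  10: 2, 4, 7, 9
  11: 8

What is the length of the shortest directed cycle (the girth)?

3

For each vertex v, BFS finds the shortest path from v back to v.
The shortest such closed walk is 10 → 4 → 5 → 10, length 3.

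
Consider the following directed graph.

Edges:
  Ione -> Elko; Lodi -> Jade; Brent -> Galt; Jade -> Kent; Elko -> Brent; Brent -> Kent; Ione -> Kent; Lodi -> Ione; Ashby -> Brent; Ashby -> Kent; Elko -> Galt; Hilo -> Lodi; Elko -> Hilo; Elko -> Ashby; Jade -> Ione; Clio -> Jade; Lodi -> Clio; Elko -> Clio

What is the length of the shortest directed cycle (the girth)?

4

For each vertex v, BFS finds the shortest path from v back to v.
The shortest such closed walk is Elko → Clio → Jade → Ione → Elko, length 4.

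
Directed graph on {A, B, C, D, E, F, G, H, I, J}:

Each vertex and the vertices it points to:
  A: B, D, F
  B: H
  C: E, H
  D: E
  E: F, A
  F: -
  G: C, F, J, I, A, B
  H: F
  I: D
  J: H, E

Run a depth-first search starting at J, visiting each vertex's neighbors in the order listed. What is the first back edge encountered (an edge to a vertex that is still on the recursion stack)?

D->E

DFS from J (visiting each vertex's neighbors in the order listed); mark gray on enter, black on exit:
J gray
  H gray
    F gray
    F black
  H black
  E gray
    E→F: F black — skip
    A gray
      B gray
        B→H: H black — skip
      B black
      D gray
        D→E: E is gray → back edge
First back edge: D → E.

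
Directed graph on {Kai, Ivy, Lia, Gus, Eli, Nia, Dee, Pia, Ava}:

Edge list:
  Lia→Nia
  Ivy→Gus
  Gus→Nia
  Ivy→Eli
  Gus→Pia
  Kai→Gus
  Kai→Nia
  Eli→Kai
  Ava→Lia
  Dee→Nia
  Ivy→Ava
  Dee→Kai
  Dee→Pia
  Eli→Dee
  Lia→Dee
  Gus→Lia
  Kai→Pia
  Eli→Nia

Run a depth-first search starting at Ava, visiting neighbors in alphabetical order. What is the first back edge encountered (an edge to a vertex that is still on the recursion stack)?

Gus→Lia

DFS from Ava (visiting neighbors in alphabetical order); mark gray on enter, black on exit:
Ava gray
  Lia gray
    Dee gray
      Kai gray
        Gus gray
          Gus→Lia: Lia is gray → back edge
First back edge: Gus → Lia.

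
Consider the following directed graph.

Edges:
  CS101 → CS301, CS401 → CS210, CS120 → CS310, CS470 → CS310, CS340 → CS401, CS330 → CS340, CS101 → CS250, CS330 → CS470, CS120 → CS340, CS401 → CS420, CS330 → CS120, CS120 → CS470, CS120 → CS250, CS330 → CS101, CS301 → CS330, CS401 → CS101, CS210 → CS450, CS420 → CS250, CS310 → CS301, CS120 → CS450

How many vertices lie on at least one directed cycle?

A vertex is on a directed cycle iff it belongs to a strongly connected component of size ≥ 2 (or has a self-loop).
The vertices on cycles are {CS101, CS120, CS301, CS310, CS330, CS340, CS401, CS470} — 8 in total.

8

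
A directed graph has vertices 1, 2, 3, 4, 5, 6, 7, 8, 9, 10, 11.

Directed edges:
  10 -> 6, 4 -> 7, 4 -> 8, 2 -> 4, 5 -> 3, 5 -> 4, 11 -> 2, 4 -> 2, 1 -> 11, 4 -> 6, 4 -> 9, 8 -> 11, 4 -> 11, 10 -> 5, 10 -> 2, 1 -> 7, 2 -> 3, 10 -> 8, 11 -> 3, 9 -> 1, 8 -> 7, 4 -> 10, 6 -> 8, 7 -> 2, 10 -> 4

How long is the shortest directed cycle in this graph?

2

For each vertex v, BFS finds the shortest path from v back to v.
The shortest such closed walk is 10 → 4 → 10, length 2.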